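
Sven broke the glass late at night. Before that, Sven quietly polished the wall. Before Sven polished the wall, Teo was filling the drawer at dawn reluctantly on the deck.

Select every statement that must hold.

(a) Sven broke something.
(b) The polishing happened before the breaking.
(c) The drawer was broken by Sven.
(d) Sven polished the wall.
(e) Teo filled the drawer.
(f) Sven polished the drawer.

(a) Entailed — dropping 'late at night' and generalizing the patient leaves a sub-description the original still satisfies.
(b) Entailed — the narrative places the polishing before the breaking.
(c) Not entailed — Sven broke the glass, not the drawer; the drawer belongs to the filling event.
(d) Entailed — every conjunct here is already in the original polishing event.
(e) Not entailed — 'was filling' is progressive on an accomplishment; it does not entail the completed 'filled'.
(f) Not entailed — Sven polished the wall, not the drawer; the drawer belongs to the filling event.

(a), (b), (d)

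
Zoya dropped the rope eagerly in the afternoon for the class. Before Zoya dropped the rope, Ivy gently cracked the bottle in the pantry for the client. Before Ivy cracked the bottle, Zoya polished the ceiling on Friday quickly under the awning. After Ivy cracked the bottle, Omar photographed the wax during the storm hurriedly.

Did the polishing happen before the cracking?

yes

The narrative orders the polishing before the cracking.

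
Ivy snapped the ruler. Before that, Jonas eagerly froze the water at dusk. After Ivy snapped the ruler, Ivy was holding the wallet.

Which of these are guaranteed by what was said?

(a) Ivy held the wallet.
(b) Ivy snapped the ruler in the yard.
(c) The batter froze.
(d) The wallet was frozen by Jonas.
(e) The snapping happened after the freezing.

(a), (e)

(a) Entailed — 'hold' is an activity; 'was holding' entails that some holding happened, so 'held' holds.
(b) Not entailed — 'in the yard' adds information not in the original event.
(c) Not entailed — the water is what froze, not the batter.
(d) Not entailed — Jonas froze the water, not the wallet; the wallet belongs to the holding event.
(e) Entailed — the narrative places the freezing before the snapping.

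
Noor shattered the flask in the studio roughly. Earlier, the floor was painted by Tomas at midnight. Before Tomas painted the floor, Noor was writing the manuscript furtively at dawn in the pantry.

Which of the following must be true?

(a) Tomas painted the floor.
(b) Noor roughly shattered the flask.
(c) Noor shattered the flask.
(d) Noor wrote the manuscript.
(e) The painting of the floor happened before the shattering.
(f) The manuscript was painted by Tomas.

(a), (b), (c), (e)

(a) Entailed — the original entails any weakening of itself; this just drops 'at midnight'.
(b) Entailed — every conjunct here is already in the original shattering event.
(c) Entailed — every conjunct here is already in the original shattering event.
(d) Not entailed — 'was writing' is progressive on an accomplishment; it does not entail the completed 'wrote'.
(e) Entailed — the narrative places the painting before the shattering.
(f) Not entailed — Tomas painted the floor, not the manuscript; the manuscript belongs to the writing event.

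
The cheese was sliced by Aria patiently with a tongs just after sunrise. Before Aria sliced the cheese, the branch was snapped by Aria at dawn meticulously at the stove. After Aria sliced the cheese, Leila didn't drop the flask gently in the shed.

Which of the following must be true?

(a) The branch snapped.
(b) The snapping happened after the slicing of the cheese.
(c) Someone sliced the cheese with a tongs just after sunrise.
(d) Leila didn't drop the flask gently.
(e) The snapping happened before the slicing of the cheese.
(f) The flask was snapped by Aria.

(a), (c), (e)

(a) Entailed — 'Aria snapped the branch' is causative; it entails the inchoative 'the branch snapped'.
(b) Not entailed — the narrative places the snapping before the slicing, not after.
(c) Entailed — this follows by dropping conjuncts from the slicing event's description.
(d) Not entailed — dropping 'in the shed' under negation is not valid — the original leaves open that Leila dropped the flask some other way.
(e) Entailed — the narrative places the snapping before the slicing.
(f) Not entailed — Aria snapped the branch, not the flask; the flask belongs to the dropping event.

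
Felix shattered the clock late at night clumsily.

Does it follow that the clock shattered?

yes

'Felix shattered the clock' is the causative; it entails the inchoative 'the clock shattered'.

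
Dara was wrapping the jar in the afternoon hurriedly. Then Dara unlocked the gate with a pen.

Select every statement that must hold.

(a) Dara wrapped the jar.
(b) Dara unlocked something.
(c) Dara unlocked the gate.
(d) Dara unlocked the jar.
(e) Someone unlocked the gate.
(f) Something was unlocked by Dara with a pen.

(a) Not entailed — 'was wrapping' is progressive on an accomplishment; it does not entail the completed 'wrapped'.
(b) Entailed — this follows by dropping conjuncts from the unlocking event's description.
(c) Entailed — this follows by dropping conjuncts from the unlocking event's description.
(d) Not entailed — Dara unlocked the gate, not the jar; the jar belongs to the wrapping event.
(e) Entailed — every conjunct here is already in the original unlocking event.
(f) Entailed — every conjunct here is already in the original unlocking event.

(b), (c), (e), (f)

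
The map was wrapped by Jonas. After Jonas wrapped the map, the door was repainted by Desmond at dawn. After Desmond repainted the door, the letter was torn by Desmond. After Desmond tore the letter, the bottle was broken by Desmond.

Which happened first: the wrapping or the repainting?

the wrapping

The connectives place the wrapping before the repainting.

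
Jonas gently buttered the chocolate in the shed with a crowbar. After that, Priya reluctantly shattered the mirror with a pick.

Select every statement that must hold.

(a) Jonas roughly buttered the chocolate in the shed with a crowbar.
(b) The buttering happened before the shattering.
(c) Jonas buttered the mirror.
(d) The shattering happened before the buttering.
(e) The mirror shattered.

(a) Not entailed — 'roughly' adds a manner not in (and inconsistent with) the original.
(b) Entailed — the narrative places the buttering before the shattering.
(c) Not entailed — Jonas buttered the chocolate, not the mirror; the mirror belongs to the shattering event.
(d) Not entailed — the narrative places the buttering before the shattering, not after.
(e) Entailed — 'Priya shattered the mirror' is causative; it entails the inchoative 'the mirror shattered'.

(b), (e)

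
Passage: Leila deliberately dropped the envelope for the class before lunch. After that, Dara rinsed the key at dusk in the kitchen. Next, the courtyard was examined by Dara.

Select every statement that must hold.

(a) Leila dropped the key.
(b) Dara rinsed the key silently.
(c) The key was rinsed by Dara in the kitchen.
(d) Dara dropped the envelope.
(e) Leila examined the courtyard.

(a) Not entailed — Leila dropped the envelope, not the key; the key belongs to the rinsing event.
(b) Not entailed — 'silently' adds information not in the original event.
(c) Entailed — this follows by dropping conjuncts from the rinsing event's description.
(d) Not entailed — the passage has Leila dropping the envelope, not Dara.
(e) Not entailed — the passage has Dara examining the courtyard, not Leila.

(c)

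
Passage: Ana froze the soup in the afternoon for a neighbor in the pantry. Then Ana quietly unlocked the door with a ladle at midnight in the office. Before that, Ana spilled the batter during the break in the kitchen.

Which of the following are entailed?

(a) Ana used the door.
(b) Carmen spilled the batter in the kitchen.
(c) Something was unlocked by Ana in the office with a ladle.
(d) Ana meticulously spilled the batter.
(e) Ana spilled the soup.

(c)

(a) Not entailed — the door is the patient, not an instrument — Ana used a ladle.
(b) Not entailed — the passage has Ana spilling the batter, not Carmen.
(c) Entailed — every conjunct here is already in the original unlocking event.
(d) Not entailed — 'meticulously' adds information not in the original event.
(e) Not entailed — Ana spilled the batter, not the soup; the soup belongs to the freezing event.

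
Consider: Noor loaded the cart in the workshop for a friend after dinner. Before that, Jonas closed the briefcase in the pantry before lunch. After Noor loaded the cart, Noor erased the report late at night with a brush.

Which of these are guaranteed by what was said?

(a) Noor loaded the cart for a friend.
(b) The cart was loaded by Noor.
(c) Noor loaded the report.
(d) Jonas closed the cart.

(a) Entailed — the original entails any weakening of itself; this just drops 'after dinner', 'in the workshop'.
(b) Entailed — this follows by dropping conjuncts from the loading event's description.
(c) Not entailed — Noor loaded the cart, not the report; the report belongs to the erasing event.
(d) Not entailed — Jonas closed the briefcase, not the cart; the cart belongs to the loading event.

(a), (b)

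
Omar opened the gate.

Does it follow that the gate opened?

'Omar opened the gate' is the causative; it entails the inchoative 'the gate opened'.

yes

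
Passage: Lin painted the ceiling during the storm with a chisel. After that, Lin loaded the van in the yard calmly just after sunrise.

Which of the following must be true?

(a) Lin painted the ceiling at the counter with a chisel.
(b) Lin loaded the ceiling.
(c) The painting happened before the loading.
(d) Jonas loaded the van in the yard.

(a) Not entailed — 'at the counter' adds information not in the original event.
(b) Not entailed — Lin loaded the van, not the ceiling; the ceiling belongs to the painting event.
(c) Entailed — the narrative places the painting before the loading.
(d) Not entailed — the passage has Lin loading the van, not Jonas.

(c)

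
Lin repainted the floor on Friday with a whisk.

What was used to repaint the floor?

'with a whisk' marks the instrument of the repainting event.

a whisk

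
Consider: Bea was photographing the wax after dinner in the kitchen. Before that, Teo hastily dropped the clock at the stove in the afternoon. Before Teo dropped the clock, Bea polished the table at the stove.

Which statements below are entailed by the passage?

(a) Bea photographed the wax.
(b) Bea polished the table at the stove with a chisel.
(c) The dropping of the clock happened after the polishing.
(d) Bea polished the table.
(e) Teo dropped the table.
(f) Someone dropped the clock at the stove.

(a) Not entailed — 'was photographing' is progressive on an accomplishment; it does not entail the completed 'photographed'.
(b) Not entailed — 'with a chisel' adds information not in the original event.
(c) Entailed — the narrative places the polishing before the dropping.
(d) Entailed — the original entails any weakening of itself; this just drops 'at the stove'.
(e) Not entailed — Teo dropped the clock, not the table; the table belongs to the polishing event.
(f) Entailed — every conjunct here is already in the original dropping event.

(c), (d), (f)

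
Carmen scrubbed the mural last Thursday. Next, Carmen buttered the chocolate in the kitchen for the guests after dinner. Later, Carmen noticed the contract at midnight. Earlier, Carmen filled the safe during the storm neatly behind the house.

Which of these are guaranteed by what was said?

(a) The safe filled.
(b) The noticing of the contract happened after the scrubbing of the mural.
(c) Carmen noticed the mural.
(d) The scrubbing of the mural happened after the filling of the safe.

(a), (b)

(a) Entailed — 'Carmen filled the safe' is causative; it entails the inchoative 'the safe filled'.
(b) Entailed — the narrative places the scrubbing before the noticing.
(c) Not entailed — Carmen noticed the contract, not the mural; the mural belongs to the scrubbing event.
(d) Not entailed — the narrative doesn't order the filling relative to the scrubbing.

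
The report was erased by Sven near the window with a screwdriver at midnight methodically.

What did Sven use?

'with a screwdriver' marks the instrument of the erasing event.

a screwdriver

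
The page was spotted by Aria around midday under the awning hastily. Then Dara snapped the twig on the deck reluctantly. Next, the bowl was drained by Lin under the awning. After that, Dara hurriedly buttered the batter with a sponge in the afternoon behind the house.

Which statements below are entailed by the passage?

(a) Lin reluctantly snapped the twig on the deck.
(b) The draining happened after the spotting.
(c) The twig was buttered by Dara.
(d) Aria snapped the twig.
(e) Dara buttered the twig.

(a) Not entailed — the passage has Dara snapping the twig, not Lin.
(b) Entailed — the narrative places the spotting before the draining.
(c) Not entailed — Dara buttered the batter, not the twig; the twig belongs to the snapping event.
(d) Not entailed — the passage has Dara snapping the twig, not Aria.
(e) Not entailed — Dara buttered the batter, not the twig; the twig belongs to the snapping event.

(b)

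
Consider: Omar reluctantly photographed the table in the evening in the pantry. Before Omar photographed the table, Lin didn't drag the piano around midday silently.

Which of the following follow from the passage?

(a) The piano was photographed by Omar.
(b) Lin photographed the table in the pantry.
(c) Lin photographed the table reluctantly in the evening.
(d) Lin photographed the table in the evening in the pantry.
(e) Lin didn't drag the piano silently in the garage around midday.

(a) Not entailed — Omar photographed the table, not the piano; the piano belongs to the dragging event.
(b) Not entailed — the passage has Omar photographing the table, not Lin.
(c) Not entailed — the passage has Omar photographing the table, not Lin.
(d) Not entailed — the passage has Omar photographing the table, not Lin.
(e) Entailed — under negation, adding a further restriction is entailed: if no such dragging event occurred, none occurred in the garage either.

(e)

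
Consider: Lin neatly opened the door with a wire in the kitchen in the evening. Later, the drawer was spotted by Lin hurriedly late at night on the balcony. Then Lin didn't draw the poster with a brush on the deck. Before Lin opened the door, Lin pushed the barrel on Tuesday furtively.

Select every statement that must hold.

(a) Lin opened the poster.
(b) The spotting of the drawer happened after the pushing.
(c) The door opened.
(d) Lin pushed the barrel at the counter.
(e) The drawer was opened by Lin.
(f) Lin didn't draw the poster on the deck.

(a) Not entailed — Lin opened the door, not the poster; the poster belongs to the drawing event.
(b) Entailed — the narrative places the pushing before the spotting.
(c) Entailed — 'Lin opened the door' is causative; it entails the inchoative 'the door opened'.
(d) Not entailed — 'at the counter' adds information not in the original event.
(e) Not entailed — Lin opened the door, not the drawer; the drawer belongs to the spotting event.
(f) Not entailed — dropping 'with a brush' under negation is not valid — the original leaves open that Lin drew the poster some other way.

(b), (c)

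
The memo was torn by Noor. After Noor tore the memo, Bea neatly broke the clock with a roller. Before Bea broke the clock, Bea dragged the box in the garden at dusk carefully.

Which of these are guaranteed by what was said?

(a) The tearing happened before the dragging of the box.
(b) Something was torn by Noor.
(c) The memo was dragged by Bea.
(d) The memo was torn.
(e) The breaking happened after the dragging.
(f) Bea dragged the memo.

(b), (d), (e)

(a) Not entailed — the narrative doesn't order the tearing relative to the dragging.
(b) Entailed — the original entails any weakening of itself; this just generalizes the patient.
(c) Not entailed — Bea dragged the box, not the memo; the memo belongs to the tearing event.
(d) Entailed — generalizing the agent leaves a sub-description the original still satisfies.
(e) Entailed — the narrative places the dragging before the breaking.
(f) Not entailed — Bea dragged the box, not the memo; the memo belongs to the tearing event.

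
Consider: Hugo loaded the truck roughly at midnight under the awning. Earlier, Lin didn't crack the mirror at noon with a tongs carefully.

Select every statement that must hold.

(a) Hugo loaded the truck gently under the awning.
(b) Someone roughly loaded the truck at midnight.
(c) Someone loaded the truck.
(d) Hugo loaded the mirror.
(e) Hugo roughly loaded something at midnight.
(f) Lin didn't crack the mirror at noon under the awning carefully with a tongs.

(b), (c), (e), (f)

(a) Not entailed — 'gently' adds a manner not in (and inconsistent with) the original.
(b) Entailed — the original entails any weakening of itself; this just drops 'under the awning' and generalizes the agent.
(c) Entailed — this follows by dropping conjuncts from the loading event's description.
(d) Not entailed — Hugo loaded the truck, not the mirror; the mirror belongs to the cracking event.
(e) Entailed — every conjunct here is already in the original loading event.
(f) Entailed — under negation, adding a further restriction is entailed: if no such cracking event occurred, none occurred under the awning either.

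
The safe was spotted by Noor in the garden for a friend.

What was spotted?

the safe

'the safe' marks the patient of the spotting event.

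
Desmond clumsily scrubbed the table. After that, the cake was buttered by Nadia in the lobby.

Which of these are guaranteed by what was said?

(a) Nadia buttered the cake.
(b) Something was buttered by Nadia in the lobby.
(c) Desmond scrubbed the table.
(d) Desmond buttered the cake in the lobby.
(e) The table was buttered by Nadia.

(a), (b), (c)

(a) Entailed — dropping 'in the lobby' leaves a sub-description the original still satisfies.
(b) Entailed — every conjunct here is already in the original buttering event.
(c) Entailed — this follows by dropping conjuncts from the scrubbing event's description.
(d) Not entailed — the passage has Nadia buttering the cake, not Desmond.
(e) Not entailed — Nadia buttered the cake, not the table; the table belongs to the scrubbing event.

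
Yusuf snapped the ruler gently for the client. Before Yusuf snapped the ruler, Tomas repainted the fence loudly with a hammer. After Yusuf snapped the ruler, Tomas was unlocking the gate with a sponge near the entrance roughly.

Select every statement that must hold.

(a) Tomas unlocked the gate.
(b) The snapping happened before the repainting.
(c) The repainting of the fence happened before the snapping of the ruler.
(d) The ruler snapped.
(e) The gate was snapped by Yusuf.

(a) Not entailed — 'was unlocking' is progressive on an accomplishment; it does not entail the completed 'unlocked'.
(b) Not entailed — the narrative places the repainting before the snapping, not after.
(c) Entailed — the narrative places the repainting before the snapping.
(d) Entailed — 'Yusuf snapped the ruler' is causative; it entails the inchoative 'the ruler snapped'.
(e) Not entailed — Yusuf snapped the ruler, not the gate; the gate belongs to the unlocking event.

(c), (d)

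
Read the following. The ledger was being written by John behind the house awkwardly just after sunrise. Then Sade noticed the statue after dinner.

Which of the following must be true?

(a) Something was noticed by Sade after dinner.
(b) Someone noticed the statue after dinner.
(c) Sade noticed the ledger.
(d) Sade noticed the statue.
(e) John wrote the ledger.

(a) Entailed — the original entails any weakening of itself; this just generalizes the patient.
(b) Entailed — the original entails any weakening of itself; this just generalizes the agent.
(c) Not entailed — Sade noticed the statue, not the ledger; the ledger belongs to the writing event.
(d) Entailed — dropping 'after dinner' leaves a sub-description the original still satisfies.
(e) Not entailed — 'was writing' is progressive on an accomplishment; it does not entail the completed 'wrote'.

(a), (b), (d)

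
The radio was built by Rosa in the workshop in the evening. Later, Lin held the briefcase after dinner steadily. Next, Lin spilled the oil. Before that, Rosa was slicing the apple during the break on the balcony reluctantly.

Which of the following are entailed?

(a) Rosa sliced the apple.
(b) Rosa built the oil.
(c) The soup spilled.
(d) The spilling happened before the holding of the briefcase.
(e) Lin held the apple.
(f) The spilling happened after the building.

(f)

(a) Not entailed — 'was slicing' is progressive on an accomplishment; it does not entail the completed 'sliced'.
(b) Not entailed — Rosa built the radio, not the oil; the oil belongs to the spilling event.
(c) Not entailed — the oil is what spilled, not the soup.
(d) Not entailed — the narrative places the holding before the spilling, not after.
(e) Not entailed — Lin held the briefcase, not the apple; the apple belongs to the slicing event.
(f) Entailed — the narrative places the building before the spilling.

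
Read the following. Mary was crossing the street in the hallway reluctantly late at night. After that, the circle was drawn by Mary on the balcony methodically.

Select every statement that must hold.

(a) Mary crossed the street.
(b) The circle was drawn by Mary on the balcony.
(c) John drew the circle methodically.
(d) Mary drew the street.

(b)

(a) Not entailed — 'was crossing' is progressive on an accomplishment; it does not entail the completed 'crossed'.
(b) Entailed — the original entails any weakening of itself; this just drops 'methodically'.
(c) Not entailed — the passage has Mary drawing the circle, not John.
(d) Not entailed — Mary drew the circle, not the street; the street belongs to the crossing event.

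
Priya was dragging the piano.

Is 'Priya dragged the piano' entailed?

'drag' is atelic; if Priya was dragging the piano, then Priya dragged the piano (for some time).

yes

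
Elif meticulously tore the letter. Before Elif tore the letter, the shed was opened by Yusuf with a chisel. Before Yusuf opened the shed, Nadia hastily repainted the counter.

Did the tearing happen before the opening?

no

The narrative orders the opening before the tearing.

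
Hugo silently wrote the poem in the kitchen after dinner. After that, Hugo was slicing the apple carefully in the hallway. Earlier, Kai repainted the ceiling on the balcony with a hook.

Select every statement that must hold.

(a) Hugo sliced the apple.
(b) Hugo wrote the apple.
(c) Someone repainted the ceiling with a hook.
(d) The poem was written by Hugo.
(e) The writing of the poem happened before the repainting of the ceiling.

(c), (d)

(a) Not entailed — 'was slicing' is progressive on an accomplishment; it does not entail the completed 'sliced'.
(b) Not entailed — Hugo wrote the poem, not the apple; the apple belongs to the slicing event.
(c) Entailed — this follows by dropping conjuncts from the repainting event's description.
(d) Entailed — every conjunct here is already in the original writing event.
(e) Not entailed — the narrative doesn't order the writing relative to the repainting.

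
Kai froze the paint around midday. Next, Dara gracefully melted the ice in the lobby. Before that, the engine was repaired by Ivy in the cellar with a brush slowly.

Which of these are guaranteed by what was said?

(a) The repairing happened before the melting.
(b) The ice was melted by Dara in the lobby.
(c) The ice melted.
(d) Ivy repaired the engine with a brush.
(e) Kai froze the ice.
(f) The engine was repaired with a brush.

(a), (b), (c), (d), (f)

(a) Entailed — the narrative places the repairing before the melting.
(b) Entailed — every conjunct here is already in the original melting event.
(c) Entailed — 'Dara melted the ice' is causative; it entails the inchoative 'the ice melted'.
(d) Entailed — the original entails any weakening of itself; this just drops 'in the cellar', 'slowly'.
(e) Not entailed — Kai froze the paint, not the ice; the ice belongs to the melting event.
(f) Entailed — every conjunct here is already in the original repairing event.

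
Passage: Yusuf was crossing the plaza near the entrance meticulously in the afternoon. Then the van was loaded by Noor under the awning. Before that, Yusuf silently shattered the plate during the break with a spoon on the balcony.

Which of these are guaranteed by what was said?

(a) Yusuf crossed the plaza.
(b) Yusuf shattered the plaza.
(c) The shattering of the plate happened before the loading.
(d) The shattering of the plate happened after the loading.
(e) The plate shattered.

(c), (e)

(a) Not entailed — 'was crossing' is progressive on an accomplishment; it does not entail the completed 'crossed'.
(b) Not entailed — Yusuf shattered the plate, not the plaza; the plaza belongs to the crossing event.
(c) Entailed — the narrative places the shattering before the loading.
(d) Not entailed — the narrative places the shattering before the loading, not after.
(e) Entailed — 'Yusuf shattered the plate' is causative; it entails the inchoative 'the plate shattered'.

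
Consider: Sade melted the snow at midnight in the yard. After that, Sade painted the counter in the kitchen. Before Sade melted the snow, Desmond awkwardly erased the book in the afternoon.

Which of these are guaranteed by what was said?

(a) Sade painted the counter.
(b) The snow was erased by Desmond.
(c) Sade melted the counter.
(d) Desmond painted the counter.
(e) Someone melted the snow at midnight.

(a), (e)

(a) Entailed — dropping 'in the kitchen' leaves a sub-description the original still satisfies.
(b) Not entailed — Desmond erased the book, not the snow; the snow belongs to the melting event.
(c) Not entailed — Sade melted the snow, not the counter; the counter belongs to the painting event.
(d) Not entailed — the passage has Sade painting the counter, not Desmond.
(e) Entailed — every conjunct here is already in the original melting event.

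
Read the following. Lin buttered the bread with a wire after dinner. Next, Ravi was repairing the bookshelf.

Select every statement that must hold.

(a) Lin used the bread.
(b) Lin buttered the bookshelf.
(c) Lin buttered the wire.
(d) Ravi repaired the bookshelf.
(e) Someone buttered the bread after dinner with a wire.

(a) Not entailed — the bread is the patient, not an instrument — Lin used a wire.
(b) Not entailed — Lin buttered the bread, not the bookshelf; the bookshelf belongs to the repairing event.
(c) Not entailed — the wire is the instrument, not what was buttered.
(d) Not entailed — 'was repairing' is progressive on an accomplishment; it does not entail the completed 'repaired'.
(e) Entailed — generalizing the agent leaves a sub-description the original still satisfies.

(e)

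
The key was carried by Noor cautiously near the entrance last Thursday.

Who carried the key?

'Noor' marks the agent of the carrying event.

Noor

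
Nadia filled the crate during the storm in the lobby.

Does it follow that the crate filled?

'Nadia filled the crate' is the causative; it entails the inchoative 'the crate filled'.

yes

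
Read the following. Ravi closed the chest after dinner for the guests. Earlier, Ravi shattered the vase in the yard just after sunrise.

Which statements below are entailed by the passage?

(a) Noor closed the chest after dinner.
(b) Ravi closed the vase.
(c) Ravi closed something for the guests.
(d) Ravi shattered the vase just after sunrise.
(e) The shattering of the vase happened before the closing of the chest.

(a) Not entailed — the passage has Ravi closing the chest, not Noor.
(b) Not entailed — Ravi closed the chest, not the vase; the vase belongs to the shattering event.
(c) Entailed — every conjunct here is already in the original closing event.
(d) Entailed — dropping 'in the yard' leaves a sub-description the original still satisfies.
(e) Entailed — the narrative places the shattering before the closing.

(c), (d), (e)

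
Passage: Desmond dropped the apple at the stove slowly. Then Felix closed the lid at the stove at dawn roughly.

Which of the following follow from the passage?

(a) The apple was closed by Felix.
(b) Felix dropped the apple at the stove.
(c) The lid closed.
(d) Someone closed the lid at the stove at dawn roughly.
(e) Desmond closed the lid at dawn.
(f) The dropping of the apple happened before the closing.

(a) Not entailed — Felix closed the lid, not the apple; the apple belongs to the dropping event.
(b) Not entailed — the passage has Desmond dropping the apple, not Felix.
(c) Entailed — 'Felix closed the lid' is causative; it entails the inchoative 'the lid closed'.
(d) Entailed — generalizing the agent leaves a sub-description the original still satisfies.
(e) Not entailed — the passage has Felix closing the lid, not Desmond.
(f) Entailed — the narrative places the dropping before the closing.

(c), (d), (f)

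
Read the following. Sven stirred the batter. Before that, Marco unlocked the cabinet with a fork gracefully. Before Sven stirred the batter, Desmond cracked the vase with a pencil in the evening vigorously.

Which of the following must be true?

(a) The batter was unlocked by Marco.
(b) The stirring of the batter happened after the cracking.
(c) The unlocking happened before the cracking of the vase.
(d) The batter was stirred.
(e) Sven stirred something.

(b), (d), (e)

(a) Not entailed — Marco unlocked the cabinet, not the batter; the batter belongs to the stirring event.
(b) Entailed — the narrative places the cracking before the stirring.
(c) Not entailed — the narrative doesn't order the unlocking relative to the cracking.
(d) Entailed — generalizing the agent leaves a sub-description the original still satisfies.
(e) Entailed — this follows by dropping conjuncts from the stirring event's description.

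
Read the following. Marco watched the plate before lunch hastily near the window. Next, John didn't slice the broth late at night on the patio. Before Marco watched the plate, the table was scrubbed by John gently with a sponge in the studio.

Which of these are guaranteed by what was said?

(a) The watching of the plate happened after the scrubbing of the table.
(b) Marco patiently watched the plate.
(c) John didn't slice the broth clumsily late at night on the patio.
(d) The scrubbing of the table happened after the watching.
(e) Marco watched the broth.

(a) Entailed — the narrative places the scrubbing before the watching.
(b) Not entailed — 'patiently' adds a manner not in (and inconsistent with) the original.
(c) Entailed — under negation, adding a further restriction is entailed: if no such slicing event occurred, none occurred clumsily either.
(d) Not entailed — the narrative places the scrubbing before the watching, not after.
(e) Not entailed — Marco watched the plate, not the broth; the broth belongs to the slicing event.

(a), (c)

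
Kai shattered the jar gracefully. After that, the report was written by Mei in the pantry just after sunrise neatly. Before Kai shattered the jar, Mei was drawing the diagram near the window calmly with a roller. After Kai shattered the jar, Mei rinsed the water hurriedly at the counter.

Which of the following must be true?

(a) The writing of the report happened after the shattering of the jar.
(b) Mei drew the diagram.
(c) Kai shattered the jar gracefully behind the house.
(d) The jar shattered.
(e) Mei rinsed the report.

(a), (d)

(a) Entailed — the narrative places the shattering before the writing.
(b) Not entailed — 'was drawing' is progressive on an accomplishment; it does not entail the completed 'drew'.
(c) Not entailed — 'behind the house' adds information not in the original event.
(d) Entailed — 'Kai shattered the jar' is causative; it entails the inchoative 'the jar shattered'.
(e) Not entailed — Mei rinsed the water, not the report; the report belongs to the writing event.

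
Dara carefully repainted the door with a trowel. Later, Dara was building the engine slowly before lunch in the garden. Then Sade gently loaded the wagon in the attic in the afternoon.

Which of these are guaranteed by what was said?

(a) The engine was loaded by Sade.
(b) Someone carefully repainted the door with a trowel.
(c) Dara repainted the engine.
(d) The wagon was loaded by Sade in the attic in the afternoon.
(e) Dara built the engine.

(a) Not entailed — Sade loaded the wagon, not the engine; the engine belongs to the building event.
(b) Entailed — generalizing the agent leaves a sub-description the original still satisfies.
(c) Not entailed — Dara repainted the door, not the engine; the engine belongs to the building event.
(d) Entailed — this follows by dropping conjuncts from the loading event's description.
(e) Not entailed — 'was building' is progressive on an accomplishment; it does not entail the completed 'built'.

(b), (d)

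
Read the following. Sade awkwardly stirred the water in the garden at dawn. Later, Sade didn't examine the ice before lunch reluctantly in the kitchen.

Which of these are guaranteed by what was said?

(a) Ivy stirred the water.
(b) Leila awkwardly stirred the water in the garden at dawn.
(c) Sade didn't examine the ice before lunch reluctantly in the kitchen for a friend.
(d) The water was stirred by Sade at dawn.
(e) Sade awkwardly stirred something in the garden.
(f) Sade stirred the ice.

(c), (d), (e)

(a) Not entailed — the passage has Sade stirring the water, not Ivy.
(b) Not entailed — the passage has Sade stirring the water, not Leila.
(c) Entailed — under negation, adding a further restriction is entailed: if no such examining event occurred, none occurred for a friend either.
(d) Entailed — the original entails any weakening of itself; this just drops 'in the garden', 'awkwardly'.
(e) Entailed — every conjunct here is already in the original stirring event.
(f) Not entailed — Sade stirred the water, not the ice; the ice belongs to the examining event.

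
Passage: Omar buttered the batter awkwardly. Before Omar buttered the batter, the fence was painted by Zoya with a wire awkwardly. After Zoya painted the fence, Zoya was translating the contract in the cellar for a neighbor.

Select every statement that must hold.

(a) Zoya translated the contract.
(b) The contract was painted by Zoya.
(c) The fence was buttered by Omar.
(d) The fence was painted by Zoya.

(a) Not entailed — 'was translating' is progressive on an accomplishment; it does not entail the completed 'translated'.
(b) Not entailed — Zoya painted the fence, not the contract; the contract belongs to the translating event.
(c) Not entailed — Omar buttered the batter, not the fence; the fence belongs to the painting event.
(d) Entailed — this follows by dropping conjuncts from the painting event's description.

(d)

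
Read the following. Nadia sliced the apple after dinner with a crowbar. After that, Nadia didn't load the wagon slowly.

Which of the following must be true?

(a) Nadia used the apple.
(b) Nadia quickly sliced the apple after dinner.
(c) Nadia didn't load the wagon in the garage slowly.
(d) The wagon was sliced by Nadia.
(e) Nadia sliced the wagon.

(a) Not entailed — the apple is the patient, not an instrument — Nadia used a crowbar.
(b) Not entailed — 'quickly' adds information not in the original event.
(c) Entailed — under negation, adding a further restriction is entailed: if no such loading event occurred, none occurred in the garage either.
(d) Not entailed — Nadia sliced the apple, not the wagon; the wagon belongs to the loading event.
(e) Not entailed — Nadia sliced the apple, not the wagon; the wagon belongs to the loading event.

(c)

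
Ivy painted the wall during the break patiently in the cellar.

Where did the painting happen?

in the cellar

'in the cellar' marks the location of the painting event.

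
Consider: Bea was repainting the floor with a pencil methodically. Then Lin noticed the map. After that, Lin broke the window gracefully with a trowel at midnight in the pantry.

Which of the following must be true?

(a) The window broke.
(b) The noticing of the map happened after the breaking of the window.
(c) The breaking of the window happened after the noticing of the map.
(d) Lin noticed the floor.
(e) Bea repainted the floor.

(a) Entailed — 'Lin broke the window' is causative; it entails the inchoative 'the window broke'.
(b) Not entailed — the narrative places the noticing before the breaking, not after.
(c) Entailed — the narrative places the noticing before the breaking.
(d) Not entailed — Lin noticed the map, not the floor; the floor belongs to the repainting event.
(e) Not entailed — 'was repainting' is progressive on an accomplishment; it does not entail the completed 'repainted'.

(a), (c)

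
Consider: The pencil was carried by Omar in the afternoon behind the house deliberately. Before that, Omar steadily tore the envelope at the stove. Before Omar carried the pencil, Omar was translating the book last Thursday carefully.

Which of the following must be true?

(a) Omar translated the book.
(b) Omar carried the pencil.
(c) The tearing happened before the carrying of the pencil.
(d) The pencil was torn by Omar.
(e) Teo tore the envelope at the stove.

(a) Not entailed — 'was translating' is progressive on an accomplishment; it does not entail the completed 'translated'.
(b) Entailed — this follows by dropping conjuncts from the carrying event's description.
(c) Entailed — the narrative places the tearing before the carrying.
(d) Not entailed — Omar tore the envelope, not the pencil; the pencil belongs to the carrying event.
(e) Not entailed — the passage has Omar tearing the envelope, not Teo.

(b), (c)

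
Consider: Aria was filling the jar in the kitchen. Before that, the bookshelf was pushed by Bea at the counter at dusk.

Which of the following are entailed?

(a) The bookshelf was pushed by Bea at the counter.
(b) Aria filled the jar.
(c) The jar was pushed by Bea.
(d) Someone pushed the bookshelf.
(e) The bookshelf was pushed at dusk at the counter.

(a), (d), (e)

(a) Entailed — dropping 'at dusk' leaves a sub-description the original still satisfies.
(b) Not entailed — 'was filling' is progressive on an accomplishment; it does not entail the completed 'filled'.
(c) Not entailed — Bea pushed the bookshelf, not the jar; the jar belongs to the filling event.
(d) Entailed — dropping 'at dusk', 'at the counter' and generalizing the agent leaves a sub-description the original still satisfies.
(e) Entailed — this follows by dropping conjuncts from the pushing event's description.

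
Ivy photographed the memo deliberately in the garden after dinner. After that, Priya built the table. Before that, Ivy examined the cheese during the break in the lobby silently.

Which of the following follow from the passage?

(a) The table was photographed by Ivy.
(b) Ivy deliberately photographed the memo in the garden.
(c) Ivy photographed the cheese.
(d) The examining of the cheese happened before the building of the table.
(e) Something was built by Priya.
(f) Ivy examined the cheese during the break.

(a) Not entailed — Ivy photographed the memo, not the table; the table belongs to the building event.
(b) Entailed — every conjunct here is already in the original photographing event.
(c) Not entailed — Ivy photographed the memo, not the cheese; the cheese belongs to the examining event.
(d) Entailed — the narrative places the examining before the building.
(e) Entailed — this follows by dropping conjuncts from the building event's description.
(f) Entailed — the original entails any weakening of itself; this just drops 'silently', 'in the lobby'.

(b), (d), (e), (f)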